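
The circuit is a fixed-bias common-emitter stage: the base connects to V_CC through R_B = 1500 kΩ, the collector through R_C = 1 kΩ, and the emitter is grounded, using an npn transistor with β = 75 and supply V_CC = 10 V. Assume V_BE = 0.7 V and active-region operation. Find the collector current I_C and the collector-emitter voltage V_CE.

Base loop: V_CC = I_B·R_B + V_BE, so I_B = (10 − 0.7)/1500 kΩ = 0.0062 mA.
In the active region I_C = β·I_B = 75 × 0.0062 = 0.465 mA.
Collector loop: V_CE = V_CC − I_C·R_C = 10 − 0.465×1 = 9.54 V.
Since V_CE = 9.54 V > V_CE(sat) ≈ 0.2 V, the transistor is in the active region as assumed.

I_C ≈ 0.47 mA, V_CE ≈ 9.5 V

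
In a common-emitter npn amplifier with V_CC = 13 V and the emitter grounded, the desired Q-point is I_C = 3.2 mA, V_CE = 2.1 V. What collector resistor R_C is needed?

Collector loop: V_CC = I_C·R_C + V_CE.
R_C = (V_CC − V_CE)/I_C = (13 − 2.1)/3.2 = 3.41 kΩ.

R_C ≈ 3.4 kΩ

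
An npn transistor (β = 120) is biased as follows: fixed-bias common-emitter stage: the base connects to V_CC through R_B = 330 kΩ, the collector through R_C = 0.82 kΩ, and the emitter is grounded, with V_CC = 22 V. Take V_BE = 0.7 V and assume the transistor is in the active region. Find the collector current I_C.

Base loop: V_CC = I_B·R_B + V_BE, so I_B = (22 − 0.7)/330 kΩ = 0.0645 mA.
In the active region I_C = β·I_B = 120 × 0.0645 = 7.75 mA.
Collector loop: V_CE = V_CC − I_C·R_C = 22 − 7.75×0.82 = 15.6 V.
Since V_CE = 15.6 V > V_CE(sat) ≈ 0.2 V, the transistor is in the active region as assumed.

I_C ≈ 7.7 mA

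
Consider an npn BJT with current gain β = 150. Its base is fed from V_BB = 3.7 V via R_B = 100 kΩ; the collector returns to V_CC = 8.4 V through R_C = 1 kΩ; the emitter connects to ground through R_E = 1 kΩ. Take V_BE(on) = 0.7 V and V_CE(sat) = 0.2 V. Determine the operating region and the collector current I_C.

Assume active. Base-emitter loop: I_B = (V_BB − V_BE)/(R_B + (β+1)R_E) = (3.7 − 0.7)/(100 + 151×1) = 0.012 mA.
I_C = β·I_B = 150×0.012 = 1.79 mA.
V_CE = V_CC − I_C·R_C − I_E·R_E = 8.4 − 1.79×1 − 1.8×1 = 4.8 V > V_CE(sat), so the active-region assumption holds.

active; I_C ≈ 1.8 mA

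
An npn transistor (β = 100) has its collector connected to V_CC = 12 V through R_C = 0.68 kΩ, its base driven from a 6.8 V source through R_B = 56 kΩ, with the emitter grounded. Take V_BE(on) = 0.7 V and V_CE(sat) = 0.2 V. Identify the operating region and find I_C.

Assume active. Base-emitter loop: I_B = (V_BB − V_BE)/R_B = (6.8 − 0.7)/56 = 0.109 mA.
I_C = β·I_B = 100×0.109 = 10.9 mA.
V_CE = V_CC − I_C·R_C = 12 − 10.9×0.68 = 4.59 V > V_CE(sat), so the active-region assumption holds.

active; I_C ≈ 11 mA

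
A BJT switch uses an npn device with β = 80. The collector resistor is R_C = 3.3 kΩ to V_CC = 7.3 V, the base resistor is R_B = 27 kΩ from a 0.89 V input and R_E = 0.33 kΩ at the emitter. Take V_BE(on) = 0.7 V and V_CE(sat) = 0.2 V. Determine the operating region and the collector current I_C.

active; I_C ≈ 0.28 mA

Assume active. Base-emitter loop: I_B = (V_BB − V_BE)/(R_B + (β+1)R_E) = (0.89 − 0.7)/(27 + 81×0.33) = 0.00354 mA.
I_C = β·I_B = 80×0.00354 = 0.283 mA.
V_CE = V_CC − I_C·R_C − I_E·R_E = 7.3 − 0.283×3.3 − 0.286×0.33 = 6.27 V > V_CE(sat), so the active-region assumption holds.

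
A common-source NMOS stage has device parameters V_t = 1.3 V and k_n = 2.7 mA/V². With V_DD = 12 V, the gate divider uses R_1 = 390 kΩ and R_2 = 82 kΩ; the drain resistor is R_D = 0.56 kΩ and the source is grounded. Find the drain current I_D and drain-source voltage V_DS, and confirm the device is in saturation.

I_D ≈ 0.83 mA, V_DS ≈ 12 V

V_G = V_DD·R_2/(R_1+R_2) = 12×82/472 = 2.08 V. With the source grounded, V_GS = V_G = 2.08 V.
Assume saturation: I_D = (k_n/2)(V_GS − V_t)² = (2.7/2)×(2.08 − 1.3)² = 1.35×0.785² = 0.831 mA.
V_DS = V_DD − I_D·R_D = 12 − 0.831×0.56 = 11.5 V.
Saturation requires V_DS ≥ V_GS − V_t = 0.785 V; 11.5 ≥ 0.785 ✓.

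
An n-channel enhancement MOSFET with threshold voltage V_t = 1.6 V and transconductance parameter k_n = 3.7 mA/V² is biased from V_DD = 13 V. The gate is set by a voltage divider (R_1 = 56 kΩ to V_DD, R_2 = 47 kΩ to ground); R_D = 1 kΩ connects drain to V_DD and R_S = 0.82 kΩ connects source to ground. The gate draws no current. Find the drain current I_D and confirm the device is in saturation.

I_D ≈ 3.6 mA

V_G = V_DD·R_2/(R_1+R_2) = 13×47/103 = 5.93 V.
Assume saturation: I_D = (k_n/2)(V_GS − V_t)² with V_GS = V_G − I_D·R_S = 5.93 − 0.82·I_D.
Substituting gives 1.24·I_D² − 14.1·I_D + 34.7 = 0, with roots I_D = 3.59 or 7.78 mA.
The root I_D = 7.78 mA gives V_GS = -0.451 V ≤ V_t, so take I_D = 3.59 mA.
Then V_GS = 2.99 V and V_DS = V_DD − I_D(R_D+R_S) = 13 − 3.59×1.82 = 6.47 V.
Saturation requires V_DS ≥ V_GS − V_t = 1.39 V; 6.47 ≥ 1.39 ✓.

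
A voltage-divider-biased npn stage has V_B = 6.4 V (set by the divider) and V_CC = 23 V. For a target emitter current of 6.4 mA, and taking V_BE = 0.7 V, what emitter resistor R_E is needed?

V_E = V_B − V_BE = 6.4 − 0.7 = 5.7 V.
R_E = V_E / I_E = 5.7 / 6.4 = 0.891 kΩ.

R_E ≈ 0.89 kΩ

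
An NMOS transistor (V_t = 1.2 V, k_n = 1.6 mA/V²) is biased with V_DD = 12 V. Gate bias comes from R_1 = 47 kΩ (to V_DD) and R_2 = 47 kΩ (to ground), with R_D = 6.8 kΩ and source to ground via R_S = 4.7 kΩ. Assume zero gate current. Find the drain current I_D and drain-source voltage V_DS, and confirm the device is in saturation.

I_D ≈ 0.81 mA, V_DS ≈ 2.7 V

V_G = V_DD·R_2/(R_1+R_2) = 12×47/94 = 6 V.
Assume saturation: I_D = (k_n/2)(V_GS − V_t)² with V_GS = V_G − I_D·R_S = 6 − 4.7·I_D.
Substituting gives 17.7·I_D² − 37.1·I_D + 18.4 = 0, with roots I_D = 0.808 or 1.29 mA.
The root I_D = 1.29 mA gives V_GS = -0.0706 V ≤ V_t, so take I_D = 0.808 mA.
Then V_GS = 2.2 V and V_DS = V_DD − I_D(R_D+R_S) = 12 − 0.808×11.5 = 2.71 V.
Saturation requires V_DS ≥ V_GS − V_t = 1 V; 2.71 ≥ 1 ✓.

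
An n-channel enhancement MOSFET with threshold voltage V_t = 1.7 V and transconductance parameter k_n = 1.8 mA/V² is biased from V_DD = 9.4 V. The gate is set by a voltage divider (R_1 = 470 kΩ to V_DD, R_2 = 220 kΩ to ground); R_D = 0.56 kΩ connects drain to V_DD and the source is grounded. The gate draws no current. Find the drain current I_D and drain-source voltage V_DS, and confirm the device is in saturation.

V_G = V_DD·R_2/(R_1+R_2) = 9.4×220/690 = 3 V. With the source grounded, V_GS = V_G = 3 V.
Assume saturation: I_D = (k_n/2)(V_GS − V_t)² = (1.8/2)×(3 − 1.7)² = 0.9×1.3² = 1.51 mA.
V_DS = V_DD − I_D·R_D = 9.4 − 1.51×0.56 = 8.55 V.
Saturation requires V_DS ≥ V_GS − V_t = 1.3 V; 8.55 ≥ 1.3 ✓.

I_D ≈ 1.5 mA, V_DS ≈ 8.6 V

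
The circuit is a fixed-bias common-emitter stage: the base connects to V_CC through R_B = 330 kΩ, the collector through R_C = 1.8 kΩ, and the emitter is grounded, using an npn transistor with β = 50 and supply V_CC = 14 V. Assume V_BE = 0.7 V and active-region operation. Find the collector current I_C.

I_C ≈ 2 mA

Base loop: V_CC = I_B·R_B + V_BE, so I_B = (14 − 0.7)/330 kΩ = 0.0403 mA.
In the active region I_C = β·I_B = 50 × 0.0403 = 2.02 mA.
Collector loop: V_CE = V_CC − I_C·R_C = 14 − 2.02×1.8 = 10.4 V.
Since V_CE = 10.4 V > V_CE(sat) ≈ 0.2 V, the transistor is in the active region as assumed.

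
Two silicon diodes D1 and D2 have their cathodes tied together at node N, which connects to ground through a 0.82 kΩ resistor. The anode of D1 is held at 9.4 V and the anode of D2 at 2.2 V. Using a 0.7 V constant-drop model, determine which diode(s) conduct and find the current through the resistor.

Assume both conduct. Then node N would need to be at both 9.4−0.7 = 8.7 V and 2.2−0.7 = 1.5 V, which is impossible.
Assume only D1 conducts: V_N = 9.4 − 0.7 = 8.7 V, so I_R = 8.7/0.82 = 10.6 mA.
Check D2: its anode-to-cathode voltage is 2.2 − 8.7 = -6.5 V < 0.7 V, so it is off. The assumption is consistent.

Only D1 conducts; I_R ≈ 11 mA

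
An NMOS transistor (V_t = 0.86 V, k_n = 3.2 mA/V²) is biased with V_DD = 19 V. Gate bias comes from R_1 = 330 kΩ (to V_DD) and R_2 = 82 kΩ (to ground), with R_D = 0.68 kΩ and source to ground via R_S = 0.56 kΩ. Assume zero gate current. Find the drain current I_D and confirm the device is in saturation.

V_G = V_DD·R_2/(R_1+R_2) = 19×82/412 = 3.78 V.
Assume saturation: I_D = (k_n/2)(V_GS − V_t)² with V_GS = V_G − I_D·R_S = 3.78 − 0.56·I_D.
Substituting gives 0.502·I_D² − 6.24·I_D + 13.7 = 0, with roots I_D = 2.84 or 9.59 mA.
The root I_D = 9.59 mA gives V_GS = -1.59 V ≤ V_t, so take I_D = 2.84 mA.
Then V_GS = 2.19 V and V_DS = V_DD − I_D(R_D+R_S) = 19 − 2.84×1.24 = 15.5 V.
Saturation requires V_DS ≥ V_GS − V_t = 1.33 V; 15.5 ≥ 1.33 ✓.

I_D ≈ 2.8 mA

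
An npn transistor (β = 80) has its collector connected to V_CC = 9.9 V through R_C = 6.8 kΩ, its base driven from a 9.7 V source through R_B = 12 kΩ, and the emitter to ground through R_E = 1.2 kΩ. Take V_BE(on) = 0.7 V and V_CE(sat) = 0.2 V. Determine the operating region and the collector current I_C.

Assume active: I_B = (9.7 − 0.7)/(12 + 81×1.2) = 0.0824 mA, I_C = β·I_B = 6.59 mA.
Then V_CE = 9.9 − 6.59×6.8 − 6.68×1.2 = -42.9 V < 0.2 V — the active assumption fails.
Re-solve with V_CE = 0.2 V. KCL at the emitter: V_E/R_E = (V_BB−0.7−V_E)/R_B + (V_CC−0.2−V_E)/R_C, giving V_E = 2.05 V.
I_C = (V_CC − 0.2 − V_E)/R_C = (9.7 − 2.05)/6.8 = 1.13 mA.
Check: I_B = (9 − 2.05)/12 = 0.579 mA, and β·I_B = 46.4 mA > I_C, confirming saturation.

saturation; I_C ≈ 1.1 mA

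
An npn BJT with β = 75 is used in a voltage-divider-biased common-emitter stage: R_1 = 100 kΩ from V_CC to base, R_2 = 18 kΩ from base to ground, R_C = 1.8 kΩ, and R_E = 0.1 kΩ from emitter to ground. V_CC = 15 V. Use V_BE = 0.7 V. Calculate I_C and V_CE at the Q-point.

Thevenize the base divider: V_Th = V_CC·R_2/(R_1+R_2) = 15×18/118 = 2.29 V, R_Th = R_1‖R_2 = 15.3 kΩ.
Base-emitter loop: V_Th = I_B·R_Th + V_BE + (β+1)I_B·R_E, so I_B = (2.29 − 0.7) / (15.3 + 76×0.1) = 0.0695 mA.
I_C = β·I_B = 75×0.0695 = 5.21 mA, and I_E = (β+1)I_B = 5.28 mA.
V_CE = V_CC − I_C·R_C − I_E·R_E = 15 − 5.21×1.8 − 5.28×0.1 = 5.09 V.
V_CE = 5.09 V > 0.2 V confirms active-region operation.

I_C ≈ 5.2 mA, V_CE ≈ 5.1 V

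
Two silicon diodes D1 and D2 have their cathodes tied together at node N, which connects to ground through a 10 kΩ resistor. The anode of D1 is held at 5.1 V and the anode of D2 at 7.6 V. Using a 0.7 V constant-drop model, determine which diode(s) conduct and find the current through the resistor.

Assume both conduct. Then node N would need to be at both 5.1−0.7 = 4.4 V and 7.6−0.7 = 6.9 V, which is impossible.
Assume only D2 conducts: V_N = 7.6 − 0.7 = 6.9 V, so I_R = 6.9/10 = 0.69 mA.
Check D1: its anode-to-cathode voltage is 5.1 − 6.9 = -1.8 V < 0.7 V, so it is off. The assumption is consistent.

Only D2 conducts; I_R ≈ 0.69 mA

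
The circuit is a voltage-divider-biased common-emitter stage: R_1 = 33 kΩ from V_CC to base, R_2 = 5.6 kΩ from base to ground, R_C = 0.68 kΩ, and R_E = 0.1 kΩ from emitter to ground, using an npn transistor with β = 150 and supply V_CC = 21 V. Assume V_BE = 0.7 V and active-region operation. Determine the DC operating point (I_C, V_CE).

Thevenize the base divider: V_Th = V_CC·R_2/(R_1+R_2) = 21×5.6/38.6 = 3.05 V, R_Th = R_1‖R_2 = 4.79 kΩ.
Base-emitter loop: V_Th = I_B·R_Th + V_BE + (β+1)I_B·R_E, so I_B = (3.05 − 0.7) / (4.79 + 151×0.1) = 0.118 mA.
I_C = β·I_B = 150×0.118 = 17.7 mA, and I_E = (β+1)I_B = 17.8 mA.
V_CE = V_CC − I_C·R_C − I_E·R_E = 21 − 17.7×0.68 − 17.8×0.1 = 7.18 V.
V_CE = 7.18 V > 0.2 V confirms active-region operation.

I_C ≈ 18 mA, V_CE ≈ 7.2 V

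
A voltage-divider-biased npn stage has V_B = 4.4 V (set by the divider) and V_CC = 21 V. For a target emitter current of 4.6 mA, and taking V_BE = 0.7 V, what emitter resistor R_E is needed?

V_E = V_B − V_BE = 4.4 − 0.7 = 3.7 V.
R_E = V_E / I_E = 3.7 / 4.6 = 0.804 kΩ.

R_E ≈ 0.8 kΩ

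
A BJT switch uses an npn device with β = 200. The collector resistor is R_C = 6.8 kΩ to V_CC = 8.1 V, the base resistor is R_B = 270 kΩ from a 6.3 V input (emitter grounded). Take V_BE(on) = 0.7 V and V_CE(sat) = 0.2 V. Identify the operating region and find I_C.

saturation; I_C ≈ 1.2 mA

Assume active: I_B = (6.3 − 0.7)/270 = 0.0207 mA, giving I_C = β·I_B = 4.15 mA.
But then V_CE = 8.1 − 4.15×6.8 = -20.1 V < V_CE(sat) = 0.2 V — impossible in the active region.
So the transistor is saturated. With V_CE = 0.2 V, I_C = (V_CC − 0.2)/R_C = 7.9/6.8 = 1.16 mA.
Check: β·I_B = 4.15 mA > I_C = 1.16 mA, confirming saturation.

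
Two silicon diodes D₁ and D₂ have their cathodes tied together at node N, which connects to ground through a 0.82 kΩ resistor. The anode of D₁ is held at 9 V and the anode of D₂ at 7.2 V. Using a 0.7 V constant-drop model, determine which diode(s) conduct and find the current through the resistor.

Assume both conduct. Then node N would need to be at both 9−0.7 = 8.3 V and 7.2−0.7 = 6.5 V, which is impossible.
Assume only D₁ conducts: V_N = 9 − 0.7 = 8.3 V, so I_R = 8.3/0.82 = 10.1 mA.
Check D₂: its anode-to-cathode voltage is 7.2 − 8.3 = -1.1 V < 0.7 V, so it is off. The assumption is consistent.

Only D₁ conducts; I_R ≈ 10 mA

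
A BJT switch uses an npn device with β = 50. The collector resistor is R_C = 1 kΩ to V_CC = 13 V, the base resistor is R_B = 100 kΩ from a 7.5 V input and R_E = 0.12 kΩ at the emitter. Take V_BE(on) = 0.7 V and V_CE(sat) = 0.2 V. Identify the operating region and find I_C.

active; I_C ≈ 3.2 mA

Assume active. Base-emitter loop: I_B = (V_BB − V_BE)/(R_B + (β+1)R_E) = (7.5 − 0.7)/(100 + 51×0.12) = 0.0641 mA.
I_C = β·I_B = 50×0.0641 = 3.2 mA.
V_CE = V_CC − I_C·R_C − I_E·R_E = 13 − 3.2×1 − 3.27×0.12 = 9.4 V > V_CE(sat), so the active-region assumption holds.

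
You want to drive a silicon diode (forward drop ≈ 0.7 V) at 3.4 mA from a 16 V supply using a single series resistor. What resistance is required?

R ≈ 4.5 kΩ

The resistor drops V_S − V_D = 16 − 0.7 = 15.3 V at 3.4 mA.
R = 15.3 V / 3.4 mA = 4.5 kΩ.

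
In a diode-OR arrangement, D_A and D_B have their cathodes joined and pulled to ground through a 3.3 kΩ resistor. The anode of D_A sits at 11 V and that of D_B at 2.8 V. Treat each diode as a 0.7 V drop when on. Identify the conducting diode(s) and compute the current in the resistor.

Only D_A conducts; I_R ≈ 3.1 mA

Assume both conduct. Then node N would need to be at both 11−0.7 = 10.3 V and 2.8−0.7 = 2.1 V, which is impossible.
Assume only D_A conducts: V_N = 11 − 0.7 = 10.3 V, so I_R = 10.3/3.3 = 3.12 mA.
Check D_B: its anode-to-cathode voltage is 2.8 − 10.3 = -7.5 V < 0.7 V, so it is off. The assumption is consistent.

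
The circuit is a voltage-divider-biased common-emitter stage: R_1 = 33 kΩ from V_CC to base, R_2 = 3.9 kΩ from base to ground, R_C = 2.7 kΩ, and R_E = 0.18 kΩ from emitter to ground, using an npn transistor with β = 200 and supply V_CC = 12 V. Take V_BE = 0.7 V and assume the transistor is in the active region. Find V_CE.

Thevenize the base divider: V_Th = V_CC·R_2/(R_1+R_2) = 12×3.9/36.9 = 1.27 V, R_Th = R_1‖R_2 = 3.49 kΩ.
Base-emitter loop: V_Th = I_B·R_Th + V_BE + (β+1)I_B·R_E, so I_B = (1.27 − 0.7) / (3.49 + 201×0.18) = 0.0143 mA.
I_C = β·I_B = 200×0.0143 = 2.87 mA, and I_E = (β+1)I_B = 2.88 mA.
V_CE = V_CC − I_C·R_C − I_E·R_E = 12 − 2.87×2.7 − 2.88×0.18 = 3.75 V.
V_CE = 3.75 V > 0.2 V confirms active-region operation.

V_CE ≈ 3.7 V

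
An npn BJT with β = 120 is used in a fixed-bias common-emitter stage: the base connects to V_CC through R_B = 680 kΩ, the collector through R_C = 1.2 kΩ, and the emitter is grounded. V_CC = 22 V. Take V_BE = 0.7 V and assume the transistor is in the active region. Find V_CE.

V_CE ≈ 17 V

Base loop: V_CC = I_B·R_B + V_BE, so I_B = (22 − 0.7)/680 kΩ = 0.0313 mA.
In the active region I_C = β·I_B = 120 × 0.0313 = 3.76 mA.
Collector loop: V_CE = V_CC − I_C·R_C = 22 − 3.76×1.2 = 17.5 V.
Since V_CE = 17.5 V > V_CE(sat) ≈ 0.2 V, the transistor is in the active region as assumed.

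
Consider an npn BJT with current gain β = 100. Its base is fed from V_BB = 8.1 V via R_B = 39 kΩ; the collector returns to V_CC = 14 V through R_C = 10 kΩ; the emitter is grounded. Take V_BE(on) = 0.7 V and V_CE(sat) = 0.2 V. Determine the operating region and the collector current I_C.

saturation; I_C ≈ 1.4 mA

Assume active: I_B = (8.1 − 0.7)/39 = 0.19 mA, giving I_C = β·I_B = 19 mA.
But then V_CE = 14 − 19×10 = -176 V < V_CE(sat) = 0.2 V — impossible in the active region.
So the transistor is saturated. With V_CE = 0.2 V, I_C = (V_CC − 0.2)/R_C = 13.8/10 = 1.38 mA.
Check: β·I_B = 19 mA > I_C = 1.38 mA, confirming saturation.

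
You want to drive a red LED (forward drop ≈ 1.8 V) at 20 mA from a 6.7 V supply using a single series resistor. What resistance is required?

R ≈ 0.25 kΩ

The resistor drops V_S − V_D = 6.7 − 1.8 = 4.9 V at 20 mA.
R = 4.9 V / 20 mA = 0.245 kΩ.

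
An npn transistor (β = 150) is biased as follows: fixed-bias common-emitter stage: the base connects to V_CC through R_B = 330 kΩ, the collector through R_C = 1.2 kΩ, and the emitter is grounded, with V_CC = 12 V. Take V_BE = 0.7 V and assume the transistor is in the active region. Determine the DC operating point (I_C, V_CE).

Base loop: V_CC = I_B·R_B + V_BE, so I_B = (12 − 0.7)/330 kΩ = 0.0342 mA.
In the active region I_C = β·I_B = 150 × 0.0342 = 5.14 mA.
Collector loop: V_CE = V_CC − I_C·R_C = 12 − 5.14×1.2 = 5.84 V.
Since V_CE = 5.84 V > V_CE(sat) ≈ 0.2 V, the transistor is in the active region as assumed.

I_C ≈ 5.1 mA, V_CE ≈ 5.8 V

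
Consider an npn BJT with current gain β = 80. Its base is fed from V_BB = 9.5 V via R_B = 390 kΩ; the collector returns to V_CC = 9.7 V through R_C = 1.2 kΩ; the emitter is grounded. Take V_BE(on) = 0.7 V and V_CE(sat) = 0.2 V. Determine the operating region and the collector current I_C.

Assume active. Base-emitter loop: I_B = (V_BB − V_BE)/R_B = (9.5 − 0.7)/390 = 0.0226 mA.
I_C = β·I_B = 80×0.0226 = 1.81 mA.
V_CE = V_CC − I_C·R_C = 9.7 − 1.81×1.2 = 7.53 V > V_CE(sat), so the active-region assumption holds.

active; I_C ≈ 1.8 mA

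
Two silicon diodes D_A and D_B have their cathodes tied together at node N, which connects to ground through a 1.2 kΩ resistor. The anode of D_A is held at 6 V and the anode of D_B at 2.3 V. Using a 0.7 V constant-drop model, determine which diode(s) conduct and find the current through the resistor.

Only D_A conducts; I_R ≈ 4.4 mA

Assume both conduct. Then node N would need to be at both 6−0.7 = 5.3 V and 2.3−0.7 = 1.6 V, which is impossible.
Assume only D_A conducts: V_N = 6 − 0.7 = 5.3 V, so I_R = 5.3/1.2 = 4.42 mA.
Check D_B: its anode-to-cathode voltage is 2.3 − 5.3 = -3 V < 0.7 V, so it is off. The assumption is consistent.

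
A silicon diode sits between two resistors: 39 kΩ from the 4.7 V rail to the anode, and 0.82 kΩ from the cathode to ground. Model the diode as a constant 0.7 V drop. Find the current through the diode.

The two resistors are in series with the diode, so KVL gives 4.7 = I·39 + 0.7 + I·0.82.
I = (4.7 − 0.7) / (39 + 0.82) kΩ = 4 / 39.8 = 0.1 mA.

I ≈ 0.1 mA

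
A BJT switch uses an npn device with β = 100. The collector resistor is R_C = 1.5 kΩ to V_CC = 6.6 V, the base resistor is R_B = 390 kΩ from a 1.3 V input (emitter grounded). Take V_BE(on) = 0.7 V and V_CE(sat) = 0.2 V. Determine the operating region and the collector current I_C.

active; I_C ≈ 0.15 mA

Assume active. Base-emitter loop: I_B = (V_BB − V_BE)/R_B = (1.3 − 0.7)/390 = 0.00154 mA.
I_C = β·I_B = 100×0.00154 = 0.154 mA.
V_CE = V_CC − I_C·R_C = 6.6 − 0.154×1.5 = 6.37 V > V_CE(sat), so the active-region assumption holds.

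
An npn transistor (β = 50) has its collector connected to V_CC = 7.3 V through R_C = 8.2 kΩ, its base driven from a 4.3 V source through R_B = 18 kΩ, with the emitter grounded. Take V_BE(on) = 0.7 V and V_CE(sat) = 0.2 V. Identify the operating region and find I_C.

saturation; I_C ≈ 0.87 mA

Assume active: I_B = (4.3 − 0.7)/18 = 0.2 mA, giving I_C = β·I_B = 10 mA.
But then V_CE = 7.3 − 10×8.2 = -74.7 V < V_CE(sat) = 0.2 V — impossible in the active region.
So the transistor is saturated. With V_CE = 0.2 V, I_C = (V_CC − 0.2)/R_C = 7.1/8.2 = 0.866 mA.
Check: β·I_B = 10 mA > I_C = 0.866 mA, confirming saturation.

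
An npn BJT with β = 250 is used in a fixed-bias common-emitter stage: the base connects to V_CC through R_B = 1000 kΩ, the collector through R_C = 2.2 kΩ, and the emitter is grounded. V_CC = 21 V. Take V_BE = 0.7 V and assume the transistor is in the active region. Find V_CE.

V_CE ≈ 9.8 V

Base loop: V_CC = I_B·R_B + V_BE, so I_B = (21 − 0.7)/1000 kΩ = 0.0203 mA.
In the active region I_C = β·I_B = 250 × 0.0203 = 5.08 mA.
Collector loop: V_CE = V_CC − I_C·R_C = 21 − 5.08×2.2 = 9.83 V.
Since V_CE = 9.83 V > V_CE(sat) ≈ 0.2 V, the transistor is in the active region as assumed.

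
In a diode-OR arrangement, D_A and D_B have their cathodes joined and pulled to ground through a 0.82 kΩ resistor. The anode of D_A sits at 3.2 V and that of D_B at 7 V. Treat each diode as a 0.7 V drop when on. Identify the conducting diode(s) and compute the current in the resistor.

Only D_B conducts; I_R ≈ 7.7 mA

Assume both conduct. Then node N would need to be at both 3.2−0.7 = 2.5 V and 7−0.7 = 6.3 V, which is impossible.
Assume only D_B conducts: V_N = 7 − 0.7 = 6.3 V, so I_R = 6.3/0.82 = 7.68 mA.
Check D_A: its anode-to-cathode voltage is 3.2 − 6.3 = -3.1 V < 0.7 V, so it is off. The assumption is consistent.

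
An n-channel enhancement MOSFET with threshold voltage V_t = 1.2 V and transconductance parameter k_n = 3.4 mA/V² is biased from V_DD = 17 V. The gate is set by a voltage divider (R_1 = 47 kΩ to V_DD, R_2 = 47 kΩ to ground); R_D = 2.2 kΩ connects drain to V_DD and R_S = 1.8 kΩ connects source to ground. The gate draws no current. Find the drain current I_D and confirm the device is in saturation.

I_D ≈ 3.3 mA

V_G = V_DD·R_2/(R_1+R_2) = 17×47/94 = 8.5 V.
Assume saturation: I_D = (k_n/2)(V_GS − V_t)² with V_GS = V_G − I_D·R_S = 8.5 − 1.8·I_D.
Substituting gives 5.51·I_D² − 45.7·I_D + 90.6 = 0, with roots I_D = 3.28 or 5.01 mA.
The root I_D = 5.01 mA gives V_GS = -0.517 V ≤ V_t, so take I_D = 3.28 mA.
Then V_GS = 2.59 V and V_DS = V_DD − I_D(R_D+R_S) = 17 − 3.28×4 = 3.87 V.
Saturation requires V_DS ≥ V_GS − V_t = 1.39 V; 3.87 ≥ 1.39 ✓.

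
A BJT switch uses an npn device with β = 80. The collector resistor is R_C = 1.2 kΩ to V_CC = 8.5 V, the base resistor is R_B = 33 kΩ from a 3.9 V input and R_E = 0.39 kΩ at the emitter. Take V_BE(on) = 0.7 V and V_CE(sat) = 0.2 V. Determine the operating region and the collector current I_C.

active; I_C ≈ 4 mA

Assume active. Base-emitter loop: I_B = (V_BB − V_BE)/(R_B + (β+1)R_E) = (3.9 − 0.7)/(33 + 81×0.39) = 0.0495 mA.
I_C = β·I_B = 80×0.0495 = 3.96 mA.
V_CE = V_CC − I_C·R_C − I_E·R_E = 8.5 − 3.96×1.2 − 4.01×0.39 = 2.18 V > V_CE(sat), so the active-region assumption holds.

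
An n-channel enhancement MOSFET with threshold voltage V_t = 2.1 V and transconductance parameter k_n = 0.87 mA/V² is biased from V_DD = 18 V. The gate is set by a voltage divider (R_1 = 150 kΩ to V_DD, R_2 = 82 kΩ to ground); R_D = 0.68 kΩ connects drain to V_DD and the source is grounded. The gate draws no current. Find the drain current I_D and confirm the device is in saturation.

I_D ≈ 7.9 mA

V_G = V_DD·R_2/(R_1+R_2) = 18×82/232 = 6.36 V. With the source grounded, V_GS = V_G = 6.36 V.
Assume saturation: I_D = (k_n/2)(V_GS − V_t)² = (0.87/2)×(6.36 − 2.1)² = 0.435×4.26² = 7.9 mA.
V_DS = V_DD − I_D·R_D = 18 − 7.9×0.68 = 12.6 V.
Saturation requires V_DS ≥ V_GS − V_t = 4.26 V; 12.6 ≥ 4.26 ✓.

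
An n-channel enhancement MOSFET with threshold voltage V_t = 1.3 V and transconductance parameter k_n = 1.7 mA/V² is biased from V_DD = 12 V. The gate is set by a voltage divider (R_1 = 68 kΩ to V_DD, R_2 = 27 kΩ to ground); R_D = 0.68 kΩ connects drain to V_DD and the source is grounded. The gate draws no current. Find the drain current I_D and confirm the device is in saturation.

I_D ≈ 3.8 mA

V_G = V_DD·R_2/(R_1+R_2) = 12×27/95 = 3.41 V. With the source grounded, V_GS = V_G = 3.41 V.
Assume saturation: I_D = (k_n/2)(V_GS − V_t)² = (1.7/2)×(3.41 − 1.3)² = 0.85×2.11² = 3.79 mA.
V_DS = V_DD − I_D·R_D = 12 − 3.79×0.68 = 9.43 V.
Saturation requires V_DS ≥ V_GS − V_t = 2.11 V; 9.43 ≥ 2.11 ✓.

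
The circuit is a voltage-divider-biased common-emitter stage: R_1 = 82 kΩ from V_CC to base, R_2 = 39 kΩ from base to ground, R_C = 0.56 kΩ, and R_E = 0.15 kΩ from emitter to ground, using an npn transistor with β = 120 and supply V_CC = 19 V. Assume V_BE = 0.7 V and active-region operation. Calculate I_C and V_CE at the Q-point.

I_C ≈ 15 mA, V_CE ≈ 8.6 V

Thevenize the base divider: V_Th = V_CC·R_2/(R_1+R_2) = 19×39/121 = 6.12 V, R_Th = R_1‖R_2 = 26.4 kΩ.
Base-emitter loop: V_Th = I_B·R_Th + V_BE + (β+1)I_B·R_E, so I_B = (6.12 − 0.7) / (26.4 + 121×0.15) = 0.122 mA.
I_C = β·I_B = 120×0.122 = 14.6 mA, and I_E = (β+1)I_B = 14.7 mA.
V_CE = V_CC − I_C·R_C − I_E·R_E = 19 − 14.6×0.56 − 14.7×0.15 = 8.62 V.
V_CE = 8.62 V > 0.2 V confirms active-region operation.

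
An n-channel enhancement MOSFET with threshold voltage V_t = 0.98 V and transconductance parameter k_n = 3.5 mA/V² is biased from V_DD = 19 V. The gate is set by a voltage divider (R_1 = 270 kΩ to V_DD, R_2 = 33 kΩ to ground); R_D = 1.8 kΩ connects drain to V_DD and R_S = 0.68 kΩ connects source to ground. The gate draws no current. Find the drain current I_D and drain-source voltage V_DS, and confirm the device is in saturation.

I_D ≈ 0.68 mA, V_DS ≈ 17 V

V_G = V_DD·R_2/(R_1+R_2) = 19×33/303 = 2.07 V.
Assume saturation: I_D = (k_n/2)(V_GS − V_t)² with V_GS = V_G − I_D·R_S = 2.07 − 0.68·I_D.
Substituting gives 0.809·I_D² − 3.59·I_D + 2.08 = 0, with roots I_D = 0.683 or 3.76 mA.
The root I_D = 3.76 mA gives V_GS = -0.485 V ≤ V_t, so take I_D = 0.683 mA.
Then V_GS = 1.6 V and V_DS = V_DD − I_D(R_D+R_S) = 19 − 0.683×2.48 = 17.3 V.
Saturation requires V_DS ≥ V_GS − V_t = 0.625 V; 17.3 ≥ 0.625 ✓.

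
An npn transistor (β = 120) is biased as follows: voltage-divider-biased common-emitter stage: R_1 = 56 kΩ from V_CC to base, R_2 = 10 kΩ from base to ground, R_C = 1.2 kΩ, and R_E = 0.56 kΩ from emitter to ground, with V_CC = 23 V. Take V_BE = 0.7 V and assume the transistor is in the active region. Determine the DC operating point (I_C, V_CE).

Thevenize the base divider: V_Th = V_CC·R_2/(R_1+R_2) = 23×10/66 = 3.48 V, R_Th = R_1‖R_2 = 8.48 kΩ.
Base-emitter loop: V_Th = I_B·R_Th + V_BE + (β+1)I_B·R_E, so I_B = (3.48 − 0.7) / (8.48 + 121×0.56) = 0.0365 mA.
I_C = β·I_B = 120×0.0365 = 4.38 mA, and I_E = (β+1)I_B = 4.42 mA.
V_CE = V_CC − I_C·R_C − I_E·R_E = 23 − 4.38×1.2 − 4.42×0.56 = 15.3 V.
V_CE = 15.3 V > 0.2 V confirms active-region operation.

I_C ≈ 4.4 mA, V_CE ≈ 15 V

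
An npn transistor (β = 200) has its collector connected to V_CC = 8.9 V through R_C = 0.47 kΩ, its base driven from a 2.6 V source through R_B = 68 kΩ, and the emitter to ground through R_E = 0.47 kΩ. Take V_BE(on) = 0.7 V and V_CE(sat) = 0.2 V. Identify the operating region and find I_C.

active; I_C ≈ 2.3 mA

Assume active. Base-emitter loop: I_B = (V_BB − V_BE)/(R_B + (β+1)R_E) = (2.6 − 0.7)/(68 + 201×0.47) = 0.0117 mA.
I_C = β·I_B = 200×0.0117 = 2.34 mA.
V_CE = V_CC − I_C·R_C − I_E·R_E = 8.9 − 2.34×0.47 − 2.35×0.47 = 6.7 V > V_CE(sat), so the active-region assumption holds.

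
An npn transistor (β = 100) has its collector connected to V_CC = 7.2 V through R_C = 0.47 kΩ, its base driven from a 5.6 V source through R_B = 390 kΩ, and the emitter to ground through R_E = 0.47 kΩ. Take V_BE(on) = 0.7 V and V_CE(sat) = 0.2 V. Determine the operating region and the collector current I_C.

active; I_C ≈ 1.1 mA

Assume active. Base-emitter loop: I_B = (V_BB − V_BE)/(R_B + (β+1)R_E) = (5.6 − 0.7)/(390 + 101×0.47) = 0.0112 mA.
I_C = β·I_B = 100×0.0112 = 1.12 mA.
V_CE = V_CC − I_C·R_C − I_E·R_E = 7.2 − 1.12×0.47 − 1.13×0.47 = 6.14 V > V_CE(sat), so the active-region assumption holds.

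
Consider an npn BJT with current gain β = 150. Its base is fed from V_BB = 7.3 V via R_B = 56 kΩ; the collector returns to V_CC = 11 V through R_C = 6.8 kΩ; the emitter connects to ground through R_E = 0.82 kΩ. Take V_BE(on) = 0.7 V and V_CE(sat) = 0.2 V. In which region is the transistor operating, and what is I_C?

Assume active: I_B = (7.3 − 0.7)/(56 + 151×0.82) = 0.0367 mA, I_C = β·I_B = 5.51 mA.
Then V_CE = 11 − 5.51×6.8 − 5.54×0.82 = -31 V < 0.2 V — the active assumption fails.
Re-solve with V_CE = 0.2 V. KCL at the emitter: V_E/R_E = (V_BB−0.7−V_E)/R_B + (V_CC−0.2−V_E)/R_C, giving V_E = 1.23 V.
I_C = (V_CC − 0.2 − V_E)/R_C = (10.8 − 1.23)/6.8 = 1.41 mA.
Check: I_B = (6.6 − 1.23)/56 = 0.0959 mA, and β·I_B = 14.4 mA > I_C, confirming saturation.

saturation; I_C ≈ 1.4 mA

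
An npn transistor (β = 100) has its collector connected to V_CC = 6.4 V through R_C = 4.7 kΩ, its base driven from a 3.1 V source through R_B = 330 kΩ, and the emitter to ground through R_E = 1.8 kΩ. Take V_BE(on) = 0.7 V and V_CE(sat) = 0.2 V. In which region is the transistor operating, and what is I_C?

active; I_C ≈ 0.47 mA

Assume active. Base-emitter loop: I_B = (V_BB − V_BE)/(R_B + (β+1)R_E) = (3.1 − 0.7)/(330 + 101×1.8) = 0.00469 mA.
I_C = β·I_B = 100×0.00469 = 0.469 mA.
V_CE = V_CC − I_C·R_C − I_E·R_E = 6.4 − 0.469×4.7 − 0.474×1.8 = 3.34 V > V_CE(sat), so the active-region assumption holds.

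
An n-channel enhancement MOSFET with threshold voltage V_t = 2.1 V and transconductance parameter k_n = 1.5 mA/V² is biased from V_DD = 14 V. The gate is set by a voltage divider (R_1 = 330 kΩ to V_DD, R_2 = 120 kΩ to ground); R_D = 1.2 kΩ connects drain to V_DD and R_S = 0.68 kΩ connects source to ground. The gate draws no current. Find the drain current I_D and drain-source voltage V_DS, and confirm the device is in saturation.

I_D ≈ 0.84 mA, V_DS ≈ 12 V

V_G = V_DD·R_2/(R_1+R_2) = 14×120/450 = 3.73 V.
Assume saturation: I_D = (k_n/2)(V_GS − V_t)² with V_GS = V_G − I_D·R_S = 3.73 − 0.68·I_D.
Substituting gives 0.347·I_D² − 2.67·I_D + 2 = 0, with roots I_D = 0.843 or 6.84 mA.
The root I_D = 6.84 mA gives V_GS = -0.921 V ≤ V_t, so take I_D = 0.843 mA.
Then V_GS = 3.16 V and V_DS = V_DD − I_D(R_D+R_S) = 14 − 0.843×1.88 = 12.4 V.
Saturation requires V_DS ≥ V_GS − V_t = 1.06 V; 12.4 ≥ 1.06 ✓.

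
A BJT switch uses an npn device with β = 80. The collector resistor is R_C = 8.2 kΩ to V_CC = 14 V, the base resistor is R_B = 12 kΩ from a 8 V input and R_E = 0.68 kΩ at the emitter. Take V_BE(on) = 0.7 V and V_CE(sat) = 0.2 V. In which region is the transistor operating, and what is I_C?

saturation; I_C ≈ 1.5 mA

Assume active: I_B = (8 − 0.7)/(12 + 81×0.68) = 0.109 mA, I_C = β·I_B = 8.71 mA.
Then V_CE = 14 − 8.71×8.2 − 8.81×0.68 = -63.4 V < 0.2 V — the active assumption fails.
Re-solve with V_CE = 0.2 V. KCL at the emitter: V_E/R_E = (V_BB−0.7−V_E)/R_B + (V_CC−0.2−V_E)/R_C, giving V_E = 1.37 V.
I_C = (V_CC − 0.2 − V_E)/R_C = (13.8 − 1.37)/8.2 = 1.52 mA.
Check: I_B = (7.3 − 1.37)/12 = 0.494 mA, and β·I_B = 39.6 mA > I_C, confirming saturation.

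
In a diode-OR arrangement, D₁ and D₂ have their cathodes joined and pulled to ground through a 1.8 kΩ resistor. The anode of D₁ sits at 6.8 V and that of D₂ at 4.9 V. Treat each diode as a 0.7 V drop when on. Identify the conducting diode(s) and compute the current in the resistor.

Only D₁ conducts; I_R ≈ 3.4 mA

Assume both conduct. Then node N would need to be at both 6.8−0.7 = 6.1 V and 4.9−0.7 = 4.2 V, which is impossible.
Assume only D₁ conducts: V_N = 6.8 − 0.7 = 6.1 V, so I_R = 6.1/1.8 = 3.39 mA.
Check D₂: its anode-to-cathode voltage is 4.9 − 6.1 = -1.2 V < 0.7 V, so it is off. The assumption is consistent.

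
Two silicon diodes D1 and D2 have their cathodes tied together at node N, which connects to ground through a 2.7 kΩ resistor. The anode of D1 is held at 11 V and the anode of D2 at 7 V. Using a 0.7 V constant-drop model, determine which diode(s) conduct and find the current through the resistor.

Only D1 conducts; I_R ≈ 3.8 mA

Assume both conduct. Then node N would need to be at both 11−0.7 = 10.3 V and 7−0.7 = 6.3 V, which is impossible.
Assume only D1 conducts: V_N = 11 − 0.7 = 10.3 V, so I_R = 10.3/2.7 = 3.81 mA.
Check D2: its anode-to-cathode voltage is 7 − 10.3 = -3.3 V < 0.7 V, so it is off. The assumption is consistent.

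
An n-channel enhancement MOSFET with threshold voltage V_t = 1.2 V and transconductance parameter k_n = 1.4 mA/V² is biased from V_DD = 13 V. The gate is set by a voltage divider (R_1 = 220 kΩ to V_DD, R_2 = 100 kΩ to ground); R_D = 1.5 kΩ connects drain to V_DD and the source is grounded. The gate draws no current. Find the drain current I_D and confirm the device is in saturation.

V_G = V_DD·R_2/(R_1+R_2) = 13×100/320 = 4.06 V. With the source grounded, V_GS = V_G = 4.06 V.
Assume saturation: I_D = (k_n/2)(V_GS − V_t)² = (1.4/2)×(4.06 − 1.2)² = 0.7×2.86² = 5.74 mA.
V_DS = V_DD − I_D·R_D = 13 − 5.74×1.5 = 4.4 V.
Saturation requires V_DS ≥ V_GS − V_t = 2.86 V; 4.4 ≥ 2.86 ✓.

I_D ≈ 5.7 mA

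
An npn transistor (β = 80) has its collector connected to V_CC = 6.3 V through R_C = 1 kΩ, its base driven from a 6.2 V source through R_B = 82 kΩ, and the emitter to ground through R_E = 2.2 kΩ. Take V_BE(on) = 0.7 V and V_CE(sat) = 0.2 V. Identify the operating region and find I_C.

Assume active. Base-emitter loop: I_B = (V_BB − V_BE)/(R_B + (β+1)R_E) = (6.2 − 0.7)/(82 + 81×2.2) = 0.0211 mA.
I_C = β·I_B = 80×0.0211 = 1.69 mA.
V_CE = V_CC − I_C·R_C − I_E·R_E = 6.3 − 1.69×1 − 1.71×2.2 = 0.842 V > V_CE(sat), so the active-region assumption holds.

active; I_C ≈ 1.7 mA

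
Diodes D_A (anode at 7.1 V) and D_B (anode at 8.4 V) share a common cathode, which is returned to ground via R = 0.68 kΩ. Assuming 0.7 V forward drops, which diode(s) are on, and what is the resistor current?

Assume both conduct. Then node N would need to be at both 7.1−0.7 = 6.4 V and 8.4−0.7 = 7.7 V, which is impossible.
Assume only D_B conducts: V_N = 8.4 − 0.7 = 7.7 V, so I_R = 7.7/0.68 = 11.3 mA.
Check D_A: its anode-to-cathode voltage is 7.1 − 7.7 = -0.6 V < 0.7 V, so it is off. The assumption is consistent.

Only D_B conducts; I_R ≈ 11 mA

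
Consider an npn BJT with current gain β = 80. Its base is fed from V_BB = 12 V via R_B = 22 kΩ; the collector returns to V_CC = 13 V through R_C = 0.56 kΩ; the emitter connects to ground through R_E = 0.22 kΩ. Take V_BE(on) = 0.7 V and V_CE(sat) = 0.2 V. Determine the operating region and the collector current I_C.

saturation; I_C ≈ 16 mA

Assume active: I_B = (12 − 0.7)/(22 + 81×0.22) = 0.284 mA, I_C = β·I_B = 22.7 mA.
Then V_CE = 13 − 22.7×0.56 − 23×0.22 = -4.77 V < 0.2 V — the active assumption fails.
Re-solve with V_CE = 0.2 V. KCL at the emitter: V_E/R_E = (V_BB−0.7−V_E)/R_B + (V_CC−0.2−V_E)/R_C, giving V_E = 3.67 V.
I_C = (V_CC − 0.2 − V_E)/R_C = (12.8 − 3.67)/0.56 = 16.3 mA.
Check: I_B = (11.3 − 3.67)/22 = 0.347 mA, and β·I_B = 27.8 mA > I_C, confirming saturation.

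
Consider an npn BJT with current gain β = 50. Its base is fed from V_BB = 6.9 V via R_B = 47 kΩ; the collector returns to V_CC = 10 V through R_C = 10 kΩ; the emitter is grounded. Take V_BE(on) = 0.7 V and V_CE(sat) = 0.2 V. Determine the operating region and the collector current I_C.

Assume active: I_B = (6.9 − 0.7)/47 = 0.132 mA, giving I_C = β·I_B = 6.6 mA.
But then V_CE = 10 − 6.6×10 = -56 V < V_CE(sat) = 0.2 V — impossible in the active region.
So the transistor is saturated. With V_CE = 0.2 V, I_C = (V_CC − 0.2)/R_C = 9.8/10 = 0.98 mA.
Check: β·I_B = 6.6 mA > I_C = 0.98 mA, confirming saturation.

saturation; I_C ≈ 0.98 mA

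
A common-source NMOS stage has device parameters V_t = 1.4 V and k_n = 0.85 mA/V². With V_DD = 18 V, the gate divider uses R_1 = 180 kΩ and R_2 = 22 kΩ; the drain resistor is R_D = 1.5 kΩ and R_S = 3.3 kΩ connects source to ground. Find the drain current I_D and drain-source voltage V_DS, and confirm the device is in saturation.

V_G = V_DD·R_2/(R_1+R_2) = 18×22/202 = 1.96 V.
Assume saturation: I_D = (k_n/2)(V_GS − V_t)² with V_GS = V_G − I_D·R_S = 1.96 − 3.3·I_D.
Substituting gives 4.63·I_D² − 2.57·I_D + 0.133 = 0, with roots I_D = 0.0579 or 0.498 mA.
The root I_D = 0.498 mA gives V_GS = 0.318 V ≤ V_t, so take I_D = 0.0579 mA.
Then V_GS = 1.77 V and V_DS = V_DD − I_D(R_D+R_S) = 18 − 0.0579×4.8 = 17.7 V.
Saturation requires V_DS ≥ V_GS − V_t = 0.369 V; 17.7 ≥ 0.369 ✓.

I_D ≈ 0.058 mA, V_DS ≈ 18 V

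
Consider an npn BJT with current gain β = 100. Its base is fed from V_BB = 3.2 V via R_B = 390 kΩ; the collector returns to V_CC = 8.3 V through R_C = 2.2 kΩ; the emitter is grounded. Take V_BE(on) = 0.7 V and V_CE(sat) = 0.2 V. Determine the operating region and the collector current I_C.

active; I_C ≈ 0.64 mA

Assume active. Base-emitter loop: I_B = (V_BB − V_BE)/R_B = (3.2 − 0.7)/390 = 0.00641 mA.
I_C = β·I_B = 100×0.00641 = 0.641 mA.
V_CE = V_CC − I_C·R_C = 8.3 − 0.641×2.2 = 6.89 V > V_CE(sat), so the active-region assumption holds.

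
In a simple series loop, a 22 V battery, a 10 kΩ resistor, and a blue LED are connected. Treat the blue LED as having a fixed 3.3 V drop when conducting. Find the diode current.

I ≈ 1.9 mA

KVL around the loop: 22 = V_D + I·R = 3.3 + I × 10 kΩ.
So I = (22 − 3.3) / 10 kΩ = 18.7 / 10 = 1.87 mA.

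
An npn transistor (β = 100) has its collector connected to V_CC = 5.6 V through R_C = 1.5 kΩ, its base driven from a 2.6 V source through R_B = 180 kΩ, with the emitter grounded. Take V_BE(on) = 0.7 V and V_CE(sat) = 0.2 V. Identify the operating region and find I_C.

active; I_C ≈ 1.1 mA

Assume active. Base-emitter loop: I_B = (V_BB − V_BE)/R_B = (2.6 − 0.7)/180 = 0.0106 mA.
I_C = β·I_B = 100×0.0106 = 1.06 mA.
V_CE = V_CC − I_C·R_C = 5.6 − 1.06×1.5 = 4.02 V > V_CE(sat), so the active-region assumption holds.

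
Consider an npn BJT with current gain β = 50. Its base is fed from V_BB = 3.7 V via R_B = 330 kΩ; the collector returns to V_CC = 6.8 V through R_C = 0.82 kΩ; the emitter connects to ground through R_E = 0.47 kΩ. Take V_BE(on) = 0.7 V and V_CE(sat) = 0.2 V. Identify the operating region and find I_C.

active; I_C ≈ 0.42 mA

Assume active. Base-emitter loop: I_B = (V_BB − V_BE)/(R_B + (β+1)R_E) = (3.7 − 0.7)/(330 + 51×0.47) = 0.00848 mA.
I_C = β·I_B = 50×0.00848 = 0.424 mA.
V_CE = V_CC − I_C·R_C − I_E·R_E = 6.8 − 0.424×0.82 − 0.432×0.47 = 6.25 V > V_CE(sat), so the active-region assumption holds.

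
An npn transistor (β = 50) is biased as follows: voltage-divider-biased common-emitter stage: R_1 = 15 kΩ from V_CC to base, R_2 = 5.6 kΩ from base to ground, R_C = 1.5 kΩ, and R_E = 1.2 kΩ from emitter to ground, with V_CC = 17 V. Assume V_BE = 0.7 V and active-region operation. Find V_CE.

Thevenize the base divider: V_Th = V_CC·R_2/(R_1+R_2) = 17×5.6/20.6 = 4.62 V, R_Th = R_1‖R_2 = 4.08 kΩ.
Base-emitter loop: V_Th = I_B·R_Th + V_BE + (β+1)I_B·R_E, so I_B = (4.62 − 0.7) / (4.08 + 51×1.2) = 0.0601 mA.
I_C = β·I_B = 50×0.0601 = 3 mA, and I_E = (β+1)I_B = 3.06 mA.
V_CE = V_CC − I_C·R_C − I_E·R_E = 17 − 3×1.5 − 3.06×1.2 = 8.82 V.
V_CE = 8.82 V > 0.2 V confirms active-region operation.

V_CE ≈ 8.8 V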